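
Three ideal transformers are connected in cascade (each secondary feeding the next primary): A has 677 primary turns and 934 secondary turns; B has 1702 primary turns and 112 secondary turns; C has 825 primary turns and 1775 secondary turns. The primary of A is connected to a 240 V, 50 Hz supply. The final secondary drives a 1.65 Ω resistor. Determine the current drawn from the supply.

After A: V = 240.00 × 934/677 = 331.11 V.
After B: V = 331.11 × 112/1702 = 21.789 V.
After C: V = 21.789 × 1775/825 = 46.878 V.
I_load = 46.878/1.65 = 28.411 A, so P_out = 46.878 × 28.411 = 1331.9 W.
All ideal ⇒ P_in = P_out, so I_supply = 1331.9/240 = 5.55 A.

I_supply ≈ 5.55 A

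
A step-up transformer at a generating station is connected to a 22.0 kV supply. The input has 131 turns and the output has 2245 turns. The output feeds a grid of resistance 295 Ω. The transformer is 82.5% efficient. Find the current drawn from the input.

I_in ≈ 26500 A

V_out = 22000 × 2245/131 = 377020 V.
I_out = V_out/R = 377020/295 = 1278.0 A.
P_out = V_out I_out = 377020 × 1278.0 = 4.8185×10^8 W.
P_in = P_out/η = 4.8185×10^8/0.825 = 5.8406×10^8 W.
I_in = P_in/V_in = 5.8406×10^8/22000 = 26500 A.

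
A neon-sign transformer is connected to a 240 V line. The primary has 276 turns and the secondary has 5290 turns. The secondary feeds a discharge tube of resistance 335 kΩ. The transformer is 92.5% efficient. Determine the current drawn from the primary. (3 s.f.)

I_p ≈ 0.285 A

V_s = 240 × 5290/276 = 4600.0 V.
I_s = V_s/R = 4600.0/335000 = 0.013731 A.
P_out = V_s I_s = 4600.0 × 0.013731 = 63.164 W.
P_in = P_out/η = 63.164/0.925 = 68.286 W.
I_p = P_in/V_p = 68.286/240 = 0.285 A.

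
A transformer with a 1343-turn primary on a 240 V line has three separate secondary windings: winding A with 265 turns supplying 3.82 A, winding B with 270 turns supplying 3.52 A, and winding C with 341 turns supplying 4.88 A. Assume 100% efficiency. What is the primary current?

V_A = 240 × 265/1343 = 47.357 V; V_B = 240 × 270/1343 = 48.250 V; V_C = 240 × 341/1343 = 60.938 V.
P_out = V_A I_A + V_B I_B + V_C I_C = 47.357×3.82 + 48.250×3.52 + 60.938×4.88 = 180.90 + 169.84 + 297.38 = 648.12 W.
Ideal ⇒ P_in = P_out, so I_p = P_out/V_p = 648.12/240 = 2.70 A.

I_p ≈ 2.70 A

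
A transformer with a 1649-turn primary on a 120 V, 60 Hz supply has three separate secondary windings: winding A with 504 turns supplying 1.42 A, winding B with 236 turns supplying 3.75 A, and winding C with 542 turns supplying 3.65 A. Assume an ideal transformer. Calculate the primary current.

I_p ≈ 2.17 A

V_A = 120 × 504/1649 = 36.677 V; V_B = 120 × 236/1649 = 17.174 V; V_C = 120 × 542/1649 = 39.442 V.
P_out = V_A I_A + V_B I_B + V_C I_C = 36.677×1.42 + 17.174×3.75 + 39.442×3.65 = 52.081 + 64.403 + 143.96 = 260.45 W.
Ideal ⇒ P_in = P_out, so I_p = P_out/V_p = 260.45/120 = 2.17 A.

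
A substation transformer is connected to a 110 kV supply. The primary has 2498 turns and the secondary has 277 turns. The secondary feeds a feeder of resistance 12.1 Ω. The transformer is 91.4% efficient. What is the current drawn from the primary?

I_p ≈ 122 A

V_s = 110000 × 277/2498 = 12198 V.
I_s = V_s/R = 12198/12.1 = 1008.1 A.
P_out = V_s I_s = 12198 × 1008.1 = 1.2296×10^7 W.
P_in = P_out/η = 1.2296×10^7/0.914 = 1.3453×10^7 W.
I_p = P_in/V_p = 1.3453×10^7/110000 = 122 A.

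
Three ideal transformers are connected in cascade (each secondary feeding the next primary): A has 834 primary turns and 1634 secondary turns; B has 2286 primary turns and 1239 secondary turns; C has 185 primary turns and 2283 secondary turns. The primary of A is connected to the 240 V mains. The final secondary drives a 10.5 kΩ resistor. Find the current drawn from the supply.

I_supply ≈ 3.93 A

After A: V = 240.00 × 1634/834 = 470.22 V.
After B: V = 470.22 × 1239/2286 = 254.85 V.
After C: V = 254.85 × 2283/185 = 3145.0 V.
I_load = 3145.0/10500 = 0.29953 A, so P_out = 3145.0 × 0.29953 = 942.03 W.
All ideal ⇒ P_in = P_out, so I_supply = 942.03/240 = 3.93 A.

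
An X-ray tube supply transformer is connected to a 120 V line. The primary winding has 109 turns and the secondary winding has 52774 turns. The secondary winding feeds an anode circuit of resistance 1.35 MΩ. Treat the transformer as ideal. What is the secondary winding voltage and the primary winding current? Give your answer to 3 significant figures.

V_s = V_p × N_s/N_p = 120 × 52774/109 = 58100 V.
I_s = V_s/R = 58100/(1.35×10^6) = 0.043037 A.
I_p = I_s × N_s/N_p = 0.043037 × 52774/109 = 20.8 A.

V_s ≈ 58100 V, I_p ≈ 20.8 A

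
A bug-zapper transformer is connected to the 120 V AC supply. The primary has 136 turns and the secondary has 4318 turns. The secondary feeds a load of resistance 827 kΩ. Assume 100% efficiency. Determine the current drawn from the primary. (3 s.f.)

V_s = V_p × N_s/N_p = 120 × 4318/136 = 3810.0 V.
I_s = V_s/R = 3810.0/827000 = 0.0046070 A.
For an ideal transformer I_p N_p = I_s N_s, so I_p = 0.0046070 × 4318/136 = 0.146 A.

I_p ≈ 0.146 A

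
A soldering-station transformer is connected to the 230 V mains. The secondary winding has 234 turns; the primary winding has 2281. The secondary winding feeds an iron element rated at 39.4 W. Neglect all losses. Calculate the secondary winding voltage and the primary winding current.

V_s = V_p × N_s/N_p = 230 × 234/2281 = 23.595 V.
I_s = P/V_s = 39.4/23.595 = 1.6699 A.
I_p = I_s × N_s/N_p = 1.6699 × 234/2281 = 0.171 A.

V_s ≈ 23.6 V, I_p ≈ 0.171 A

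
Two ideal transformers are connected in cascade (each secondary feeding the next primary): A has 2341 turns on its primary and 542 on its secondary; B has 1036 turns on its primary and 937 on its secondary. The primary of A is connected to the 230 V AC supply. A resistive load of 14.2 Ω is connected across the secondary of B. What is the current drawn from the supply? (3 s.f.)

I_supply ≈ 0.710 A

After A: V = 230.00 × 542/2341 = 53.251 V.
After B: V = 53.251 × 937/1036 = 48.162 V.
I_load = 48.162/14.2 = 3.3917 A, so P_out = 48.162 × 3.3917 = 163.35 W.
All ideal ⇒ P_in = P_out, so I_supply = 163.35/230 = 0.710 A.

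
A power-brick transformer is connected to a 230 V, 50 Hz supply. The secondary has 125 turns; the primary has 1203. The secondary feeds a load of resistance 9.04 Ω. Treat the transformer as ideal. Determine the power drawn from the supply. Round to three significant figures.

V_s = V_p × N_s/N_p = 230 × 125/1203 = 23.899 V.
I_s = V_s/R = 23.899/9.04 = 2.6436 A.
I_p = I_s × N_s/N_p = 2.6436 × 125/1203 = 0.27469 A.
P = V_p I_p = 230 × 0.27469 = 63.2 W.

P ≈ 63.2 W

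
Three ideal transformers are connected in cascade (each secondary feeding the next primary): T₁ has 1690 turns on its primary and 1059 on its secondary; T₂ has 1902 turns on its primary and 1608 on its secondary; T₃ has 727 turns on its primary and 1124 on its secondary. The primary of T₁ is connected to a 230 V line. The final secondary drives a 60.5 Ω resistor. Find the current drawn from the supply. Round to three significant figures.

After T₁: V = 230.00 × 1059/1690 = 144.12 V.
After T₂: V = 144.12 × 1608/1902 = 121.85 V.
After T₃: V = 121.85 × 1124/727 = 188.38 V.
I_load = 188.38/60.5 = 3.1138 A, so P_out = 188.38 × 3.1138 = 586.59 W.
All ideal ⇒ P_in = P_out, so I_supply = 586.59/230 = 2.55 A.

I_supply ≈ 2.55 A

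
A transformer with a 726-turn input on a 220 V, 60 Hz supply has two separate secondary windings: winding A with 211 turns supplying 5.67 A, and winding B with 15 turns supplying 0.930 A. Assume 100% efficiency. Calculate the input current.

V_A = 220 × 211/726 = 63.939 V; V_B = 220 × 15/726 = 4.5455 V.
P_out = V_A I_A + V_B I_B = 63.939×5.67 + 4.5455×0.930 = 362.54 + 4.2273 = 366.76 W.
Ideal ⇒ P_in = P_out, so I_in = P_out/V_in = 366.76/220 = 1.67 A.

I_in ≈ 1.67 A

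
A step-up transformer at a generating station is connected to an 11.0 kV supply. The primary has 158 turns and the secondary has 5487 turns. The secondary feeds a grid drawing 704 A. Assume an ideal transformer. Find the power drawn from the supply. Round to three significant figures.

P ≈ 2.69×10^8 W

I_p = I_s × N_s/N_p = 704 × 5487/158 = 24448 A.
P = V_p I_p = 11000 × 24448 = 2.69×10^8 W.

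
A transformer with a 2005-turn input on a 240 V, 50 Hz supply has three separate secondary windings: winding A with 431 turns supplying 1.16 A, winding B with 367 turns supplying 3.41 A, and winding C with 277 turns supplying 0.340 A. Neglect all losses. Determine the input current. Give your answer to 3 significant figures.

V_A = 240 × 431/2005 = 51.591 V; V_B = 240 × 367/2005 = 43.930 V; V_C = 240 × 277/2005 = 33.157 V.
P_out = V_A I_A + V_B I_B + V_C I_C = 51.591×1.16 + 43.930×3.41 + 33.157×0.340 = 59.846 + 149.80 + 11.273 = 220.92 W.
Ideal ⇒ P_in = P_out, so I_in = P_out/V_in = 220.92/240 = 0.921 A.

I_in ≈ 0.921 A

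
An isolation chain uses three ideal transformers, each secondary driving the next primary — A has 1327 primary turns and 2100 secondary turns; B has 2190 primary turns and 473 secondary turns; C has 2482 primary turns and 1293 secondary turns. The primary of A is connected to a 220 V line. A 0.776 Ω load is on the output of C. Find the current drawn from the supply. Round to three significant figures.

I_supply ≈ 8.99 A

Secondary of A: V = 220.00 × 2100/1327 = 348.15 V.
Secondary of B: V = 348.15 × 473/2190 = 75.195 V.
Secondary of C: V = 75.195 × 1293/2482 = 39.173 V.
I_load = 39.173/0.776 = 50.480 A, so P_out = 39.173 × 50.480 = 1977.5 W.
All ideal ⇒ P_in = P_out, so I_supply = 1977.5/220 = 8.99 A.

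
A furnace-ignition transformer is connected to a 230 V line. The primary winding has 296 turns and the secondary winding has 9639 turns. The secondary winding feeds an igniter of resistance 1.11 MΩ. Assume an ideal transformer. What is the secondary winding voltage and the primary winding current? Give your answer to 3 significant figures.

V_s ≈ 7490 V, I_p ≈ 0.220 A

V_s = V_p × N_s/N_p = 230 × 9639/296 = 7489.8 V.
I_s = V_s/R = 7489.8/(1.11×10^6) = 0.0067475 A.
I_p = I_s × N_s/N_p = 0.0067475 × 9639/296 = 0.220 A.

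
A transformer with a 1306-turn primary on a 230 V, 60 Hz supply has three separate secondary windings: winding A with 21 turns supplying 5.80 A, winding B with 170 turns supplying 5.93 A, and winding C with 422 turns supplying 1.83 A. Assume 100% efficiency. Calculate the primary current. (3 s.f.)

I_p ≈ 1.46 A

V_A = 230 × 21/1306 = 3.6983 V; V_B = 230 × 170/1306 = 29.939 V; V_C = 230 × 422/1306 = 74.319 V.
P_out = V_A I_A + V_B I_B + V_C I_C = 3.6983×5.80 + 29.939×5.93 + 74.319×1.83 = 21.450 + 177.54 + 136.00 = 334.99 W.
Ideal ⇒ P_in = P_out, so I_p = P_out/V_p = 334.99/230 = 1.46 A.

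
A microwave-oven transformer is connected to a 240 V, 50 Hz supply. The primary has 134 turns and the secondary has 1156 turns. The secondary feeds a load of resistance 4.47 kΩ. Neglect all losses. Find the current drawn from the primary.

V_s = V_p × N_s/N_p = 240 × 1156/134 = 2070.4 V.
I_s = V_s/R = 2070.4/4470 = 0.46319 A.
For an ideal transformer I_p N_p = I_s N_s, so I_p = 0.46319 × 1156/134 = 4.00 A.

I_p ≈ 4.00 A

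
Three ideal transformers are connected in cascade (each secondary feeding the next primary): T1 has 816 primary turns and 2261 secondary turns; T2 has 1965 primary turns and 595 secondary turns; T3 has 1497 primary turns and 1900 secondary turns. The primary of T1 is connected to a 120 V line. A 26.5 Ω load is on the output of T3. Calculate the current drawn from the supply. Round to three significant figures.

I_supply ≈ 5.13 A

After T1: V = 120.00 × 2261/816 = 332.50 V.
After T2: V = 332.50 × 595/1965 = 100.68 V.
After T3: V = 100.68 × 1900/1497 = 127.78 V.
I_load = 127.78/26.5 = 4.8221 A, so P_out = 127.78 × 4.8221 = 616.18 W.
All ideal ⇒ P_in = P_out, so I_supply = 616.18/120 = 5.13 A.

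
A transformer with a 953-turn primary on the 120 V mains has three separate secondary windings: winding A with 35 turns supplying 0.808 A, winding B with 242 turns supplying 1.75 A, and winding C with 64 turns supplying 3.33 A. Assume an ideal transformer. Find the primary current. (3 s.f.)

I_p ≈ 0.698 A

V_A = 120 × 35/953 = 4.4071 V; V_B = 120 × 242/953 = 30.472 V; V_C = 120 × 64/953 = 8.0588 V.
P_out = V_A I_A + V_B I_B + V_C I_C = 4.4071×0.808 + 30.472×1.75 + 8.0588×3.33 = 3.5610 + 53.326 + 26.836 = 83.723 W.
Ideal ⇒ P_in = P_out, so I_p = P_out/V_p = 83.723/120 = 0.698 A.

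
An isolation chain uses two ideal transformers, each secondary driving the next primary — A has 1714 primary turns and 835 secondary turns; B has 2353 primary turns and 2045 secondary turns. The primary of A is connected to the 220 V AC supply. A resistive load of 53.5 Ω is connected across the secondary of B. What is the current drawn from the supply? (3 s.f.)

I_supply ≈ 0.737 A

After A: V = 220.00 × 835/1714 = 107.18 V.
After B: V = 107.18 × 2045/2353 = 93.147 V.
I_load = 93.147/53.5 = 1.7411 A, so P_out = 93.147 × 1.7411 = 162.18 W.
All ideal ⇒ P_in = P_out, so I_supply = 162.18/220 = 0.737 A.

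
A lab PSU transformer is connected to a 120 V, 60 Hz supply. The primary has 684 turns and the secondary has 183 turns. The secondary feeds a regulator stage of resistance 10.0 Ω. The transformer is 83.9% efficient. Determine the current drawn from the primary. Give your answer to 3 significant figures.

V_s = 120 × 183/684 = 32.105 V.
I_s = V_s/R = 32.105/10.0 = 3.2105 A.
P_out = V_s I_s = 32.105 × 3.2105 = 103.07 W.
P_in = P_out/η = 103.07/0.839 = 122.85 W.
I_p = P_in/V_p = 122.85/120 = 1.02 A.

I_p ≈ 1.02 A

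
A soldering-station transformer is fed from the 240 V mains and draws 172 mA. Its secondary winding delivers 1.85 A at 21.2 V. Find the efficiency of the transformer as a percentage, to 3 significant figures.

P_in = 240 × 0.172 = 41.2800 W.
P_out = 21.2 × 1.85 = 39.2200 W.
η = P_out/P_in = 39.2200/41.2800 = 0.950.

η ≈ 95.0%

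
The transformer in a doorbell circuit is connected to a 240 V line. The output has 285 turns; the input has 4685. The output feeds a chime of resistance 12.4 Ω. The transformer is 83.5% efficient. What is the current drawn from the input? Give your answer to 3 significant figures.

V_out = 240 × 285/4685 = 14.600 V.
I_out = V_out/R = 14.600/12.4 = 1.1774 A.
P_out = V_out I_out = 14.600 × 1.1774 = 17.190 W.
P_in = P_out/η = 17.190/0.835 = 20.587 W.
I_in = P_in/V_in = 20.587/240 = 0.0858 A.

I_in ≈ 0.0858 A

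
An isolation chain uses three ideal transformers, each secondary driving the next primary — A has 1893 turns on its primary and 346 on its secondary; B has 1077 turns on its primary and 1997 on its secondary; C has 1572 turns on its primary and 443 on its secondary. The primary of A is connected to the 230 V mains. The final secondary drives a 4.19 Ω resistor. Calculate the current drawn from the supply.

I_supply ≈ 0.501 A

Secondary of A: V = 230.00 × 346/1893 = 42.039 V.
Secondary of B: V = 42.039 × 1997/1077 = 77.950 V.
Secondary of C: V = 77.950 × 443/1572 = 21.967 V.
I_load = 21.967/4.19 = 5.2427 A, so P_out = 21.967 × 5.2427 = 115.16 W.
All ideal ⇒ P_in = P_out, so I_supply = 115.16/230 = 0.501 A.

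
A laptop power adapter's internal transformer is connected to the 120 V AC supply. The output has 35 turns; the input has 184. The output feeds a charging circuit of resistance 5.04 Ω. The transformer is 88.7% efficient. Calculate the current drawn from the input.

I_in ≈ 0.971 A

V_out = 120 × 35/184 = 22.826 V.
I_out = V_out/R = 22.826/5.04 = 4.5290 A.
P_out = V_out I_out = 22.826 × 4.5290 = 103.38 W.
P_in = P_out/η = 103.38/0.887 = 116.55 W.
I_in = P_in/V_in = 116.55/120 = 0.971 A.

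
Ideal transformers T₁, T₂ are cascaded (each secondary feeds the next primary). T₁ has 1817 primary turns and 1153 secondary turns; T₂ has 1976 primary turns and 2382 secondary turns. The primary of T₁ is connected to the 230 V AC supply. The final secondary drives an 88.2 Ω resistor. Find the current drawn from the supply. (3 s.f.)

I_supply ≈ 1.53 A

After T₁: V = 230.00 × 1153/1817 = 145.95 V.
After T₂: V = 145.95 × 2382/1976 = 175.94 V.
I_load = 175.94/88.2 = 1.9947 A, so P_out = 175.94 × 1.9947 = 350.95 W.
All ideal ⇒ P_in = P_out, so I_supply = 350.95/230 = 1.53 A.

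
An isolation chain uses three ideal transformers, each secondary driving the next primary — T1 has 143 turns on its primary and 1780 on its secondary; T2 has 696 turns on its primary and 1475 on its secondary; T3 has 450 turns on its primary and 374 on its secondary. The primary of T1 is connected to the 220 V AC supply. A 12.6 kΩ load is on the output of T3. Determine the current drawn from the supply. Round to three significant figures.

After T1: V = 220.00 × 1780/143 = 2738.5 V.
After T2: V = 2738.5 × 1475/696 = 5803.5 V.
After T3: V = 5803.5 × 374/450 = 4823.3 V.
I_load = 4823.3/12600 = 0.38281 A, so P_out = 4823.3 × 0.38281 = 1846.4 W.
All ideal ⇒ P_in = P_out, so I_supply = 1846.4/220 = 8.39 A.

I_supply ≈ 8.39 A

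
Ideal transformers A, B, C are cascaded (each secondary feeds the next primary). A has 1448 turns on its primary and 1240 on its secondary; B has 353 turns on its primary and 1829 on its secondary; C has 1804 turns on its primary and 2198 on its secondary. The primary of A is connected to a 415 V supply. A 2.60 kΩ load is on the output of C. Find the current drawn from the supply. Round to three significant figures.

Secondary of A: V = 415.00 × 1240/1448 = 355.39 V.
Secondary of B: V = 355.39 × 1829/353 = 1841.4 V.
Secondary of C: V = 1841.4 × 2198/1804 = 2243.5 V.
I_load = 2243.5/2600 = 0.86290 A, so P_out = 2243.5 × 0.86290 = 1935.9 W.
All ideal ⇒ P_in = P_out, so I_supply = 1935.9/415 = 4.66 A.

I_supply ≈ 4.66 A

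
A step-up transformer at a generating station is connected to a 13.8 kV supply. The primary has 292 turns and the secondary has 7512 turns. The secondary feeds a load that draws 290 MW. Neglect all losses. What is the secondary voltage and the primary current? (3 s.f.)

V_s ≈ 355000 V, I_p ≈ 21000 A

V_s = V_p × N_s/N_p = 13800 × 7512/292 = 355020 V.
I_s = P/V_s = 2.90×10^8/355020 = 816.86 A.
I_p = I_s × N_s/N_p = 816.86 × 7512/292 = 21000 A.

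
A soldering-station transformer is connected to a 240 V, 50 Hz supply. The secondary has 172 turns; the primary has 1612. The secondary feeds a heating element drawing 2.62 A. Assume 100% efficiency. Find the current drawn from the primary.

I_p ≈ 0.280 A

For an ideal transformer I_p N_p = I_s N_s, so I_p = 2.62 × 172/1612 = 0.280 A.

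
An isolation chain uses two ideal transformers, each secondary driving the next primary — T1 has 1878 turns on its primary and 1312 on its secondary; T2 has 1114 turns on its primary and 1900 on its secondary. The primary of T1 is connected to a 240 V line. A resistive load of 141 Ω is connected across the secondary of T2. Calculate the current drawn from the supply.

I_supply ≈ 2.42 A

Secondary of T1: V = 240.00 × 1312/1878 = 167.67 V.
Secondary of T2: V = 167.67 × 1900/1114 = 285.97 V.
I_load = 285.97/141 = 2.0281 A, so P_out = 285.97 × 2.0281 = 579.98 W.
All ideal ⇒ P_in = P_out, so I_supply = 579.98/240 = 2.42 A.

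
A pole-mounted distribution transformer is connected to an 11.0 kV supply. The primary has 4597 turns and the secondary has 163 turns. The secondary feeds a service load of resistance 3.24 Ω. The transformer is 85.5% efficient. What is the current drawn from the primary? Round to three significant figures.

V_s = 11000 × 163/4597 = 390.04 V.
I_s = V_s/R = 390.04/3.24 = 120.38 A.
P_out = V_s I_s = 390.04 × 120.38 = 46953 W.
P_in = P_out/η = 46953/0.855 = 54916 W.
I_p = P_in/V_p = 54916/11000 = 4.99 A.

I_p ≈ 4.99 A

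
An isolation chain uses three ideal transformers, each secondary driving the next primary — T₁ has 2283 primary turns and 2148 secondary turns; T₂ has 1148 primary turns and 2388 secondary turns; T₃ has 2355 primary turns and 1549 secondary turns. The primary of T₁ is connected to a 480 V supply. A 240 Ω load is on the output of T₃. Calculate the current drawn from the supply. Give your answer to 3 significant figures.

I_supply ≈ 3.31 A

After T₁: V = 480.00 × 2148/2283 = 451.62 V.
After T₂: V = 451.62 × 2388/1148 = 939.42 V.
After T₃: V = 939.42 × 1549/2355 = 617.91 V.
I_load = 617.91/240 = 2.5746 A, so P_out = 617.91 × 2.5746 = 1590.9 W.
All ideal ⇒ P_in = P_out, so I_supply = 1590.9/480 = 3.31 A.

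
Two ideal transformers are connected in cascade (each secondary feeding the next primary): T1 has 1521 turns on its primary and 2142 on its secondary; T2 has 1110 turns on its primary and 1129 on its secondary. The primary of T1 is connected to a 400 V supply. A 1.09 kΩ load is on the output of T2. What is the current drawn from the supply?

I_supply ≈ 0.753 A

Secondary of T1: V = 400.00 × 2142/1521 = 563.31 V.
Secondary of T2: V = 563.31 × 1129/1110 = 572.96 V.
I_load = 572.96/1090 = 0.52565 A, so P_out = 572.96 × 0.52565 = 301.17 W.
All ideal ⇒ P_in = P_out, so I_supply = 301.17/400 = 0.753 A.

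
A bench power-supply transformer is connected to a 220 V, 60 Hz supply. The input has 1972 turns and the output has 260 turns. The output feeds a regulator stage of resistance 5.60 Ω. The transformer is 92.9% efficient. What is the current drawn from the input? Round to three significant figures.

V_out = 220 × 260/1972 = 29.006 V.
I_out = V_out/R = 29.006/5.60 = 5.1797 A.
P_out = V_out I_out = 29.006 × 5.1797 = 150.24 W.
P_in = P_out/η = 150.24/0.929 = 161.72 W.
I_in = P_in/V_in = 161.72/220 = 0.735 A.

I_in ≈ 0.735 A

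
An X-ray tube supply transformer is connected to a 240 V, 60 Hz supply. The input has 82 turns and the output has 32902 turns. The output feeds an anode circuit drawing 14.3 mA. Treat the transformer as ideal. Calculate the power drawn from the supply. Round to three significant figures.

P ≈ 1380 W

I_in = I_out × N_out/N_in = 0.0143 × 32902/82 = 5.7378 A.
P = V_in I_in = 240 × 5.7378 = 1380 W.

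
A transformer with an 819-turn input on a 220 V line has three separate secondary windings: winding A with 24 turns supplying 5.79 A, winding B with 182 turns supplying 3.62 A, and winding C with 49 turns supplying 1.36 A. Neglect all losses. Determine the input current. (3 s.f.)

I_in ≈ 1.06 A

V_A = 220 × 24/819 = 6.4469 V; V_B = 220 × 182/819 = 48.889 V; V_C = 220 × 49/819 = 13.162 V.
P_out = V_A I_A + V_B I_B + V_C I_C = 6.4469×5.79 + 48.889×3.62 + 13.162×1.36 = 37.327 + 176.98 + 17.901 = 232.21 W.
Ideal ⇒ P_in = P_out, so I_in = P_out/V_in = 232.21/220 = 1.06 A.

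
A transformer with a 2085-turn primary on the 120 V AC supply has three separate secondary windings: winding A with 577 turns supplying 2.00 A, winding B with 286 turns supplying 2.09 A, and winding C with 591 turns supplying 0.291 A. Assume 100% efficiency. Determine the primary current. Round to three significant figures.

I_p ≈ 0.923 A

V_A = 120 × 577/2085 = 33.209 V; V_B = 120 × 286/2085 = 16.460 V; V_C = 120 × 591/2085 = 34.014 V.
P_out = V_A I_A + V_B I_B + V_C I_C = 33.209×2.00 + 16.460×2.09 + 34.014×0.291 = 66.417 + 34.402 + 9.8982 = 110.72 W.
Ideal ⇒ P_in = P_out, so I_p = P_out/V_p = 110.72/120 = 0.923 A.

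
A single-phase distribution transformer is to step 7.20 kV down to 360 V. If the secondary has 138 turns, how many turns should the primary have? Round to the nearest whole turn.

N_p/N_s = V_p/V_s, so N_p = 138 × 7200/360 = 2760.0 ≈ 2760 turns.

N_p = 2760 turns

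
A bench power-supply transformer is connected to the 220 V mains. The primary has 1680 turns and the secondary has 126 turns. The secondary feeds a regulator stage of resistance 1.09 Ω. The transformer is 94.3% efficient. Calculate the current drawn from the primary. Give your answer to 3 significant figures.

I_p ≈ 1.20 A

V_s = 220 × 126/1680 = 16.500 V.
I_s = V_s/R = 16.500/1.09 = 15.138 A.
P_out = V_s I_s = 16.500 × 15.138 = 249.77 W.
P_in = P_out/η = 249.77/0.943 = 264.87 W.
I_p = P_in/V_p = 264.87/220 = 1.20 A.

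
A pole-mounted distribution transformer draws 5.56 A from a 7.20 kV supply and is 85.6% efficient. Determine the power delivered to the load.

P_in = V_p I_p = 7200 × 5.56 = 40032 W.
P_out = η P_in = 0.856 × 40032 = 34300 W.

P_out ≈ 34300 W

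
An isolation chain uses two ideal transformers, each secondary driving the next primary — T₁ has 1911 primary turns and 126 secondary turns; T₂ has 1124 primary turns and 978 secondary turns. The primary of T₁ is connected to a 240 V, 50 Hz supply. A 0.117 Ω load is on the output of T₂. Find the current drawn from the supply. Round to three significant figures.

I_supply ≈ 6.75 A

After T₁: V = 240.00 × 126/1911 = 15.824 V.
After T₂: V = 15.824 × 978/1124 = 13.769 V.
I_load = 13.769/0.117 = 117.68 A, so P_out = 13.769 × 117.68 = 1620.3 W.
All ideal ⇒ P_in = P_out, so I_supply = 1620.3/240 = 6.75 A.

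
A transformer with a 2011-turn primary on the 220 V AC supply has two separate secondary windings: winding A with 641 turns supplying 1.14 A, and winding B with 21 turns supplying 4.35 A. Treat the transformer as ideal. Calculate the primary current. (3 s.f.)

V_A = 220 × 641/2011 = 70.124 V; V_B = 220 × 21/2011 = 2.2974 V.
P_out = V_A I_A + V_B I_B = 70.124×1.14 + 2.2974×4.35 = 79.942 + 9.9935 = 89.935 W.
Ideal ⇒ P_in = P_out, so I_p = P_out/V_p = 89.935/220 = 0.409 A.

I_p ≈ 0.409 A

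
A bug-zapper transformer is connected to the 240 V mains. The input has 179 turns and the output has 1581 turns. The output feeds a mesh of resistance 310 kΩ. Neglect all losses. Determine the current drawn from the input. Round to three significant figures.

V_out = V_in × N_out/N_in = 240 × 1581/179 = 2119.8 V.
I_out = V_out/R = 2119.8/310000 = 0.0068380 A.
For an ideal transformer I_in N_in = I_out N_out, so I_in = 0.0068380 × 1581/179 = 0.0604 A.

I_in ≈ 0.0604 A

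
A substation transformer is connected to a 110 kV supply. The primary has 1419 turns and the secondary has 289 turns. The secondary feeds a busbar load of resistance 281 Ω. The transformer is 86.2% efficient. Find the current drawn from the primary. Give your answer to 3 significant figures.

I_p ≈ 18.8 A

V_s = 110000 × 289/1419 = 22403 V.
I_s = V_s/R = 22403/281 = 79.726 A.
P_out = V_s I_s = 22403 × 79.726 = 1.7861×10^6 W.
P_in = P_out/η = 1.7861×10^6/0.862 = 2.0721×10^6 W.
I_p = P_in/V_p = 2.0721×10^6/110000 = 18.8 A.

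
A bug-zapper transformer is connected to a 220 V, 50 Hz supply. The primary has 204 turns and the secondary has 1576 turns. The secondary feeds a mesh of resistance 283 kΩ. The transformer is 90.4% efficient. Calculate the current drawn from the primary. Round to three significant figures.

V_s = 220 × 1576/204 = 1699.6 V.
I_s = V_s/R = 1699.6/283000 = 0.0060057 A.
P_out = V_s I_s = 1699.6 × 0.0060057 = 10.207 W.
P_in = P_out/η = 10.207/0.904 = 11.291 W.
I_p = P_in/V_p = 11.291/220 = 0.0513 A.

I_p ≈ 0.0513 A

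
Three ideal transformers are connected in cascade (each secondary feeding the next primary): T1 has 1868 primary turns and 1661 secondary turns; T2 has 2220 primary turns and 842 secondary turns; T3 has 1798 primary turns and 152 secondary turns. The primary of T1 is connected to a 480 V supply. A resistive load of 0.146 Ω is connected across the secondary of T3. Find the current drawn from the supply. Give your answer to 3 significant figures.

Secondary of T1: V = 480.00 × 1661/1868 = 426.81 V.
Secondary of T2: V = 426.81 × 842/2220 = 161.88 V.
Secondary of T3: V = 161.88 × 152/1798 = 13.685 V.
I_load = 13.685/0.146 = 93.733 A, so P_out = 13.685 × 93.733 = 1282.7 W.
All ideal ⇒ P_in = P_out, so I_supply = 1282.7/480 = 2.67 A.

I_supply ≈ 2.67 A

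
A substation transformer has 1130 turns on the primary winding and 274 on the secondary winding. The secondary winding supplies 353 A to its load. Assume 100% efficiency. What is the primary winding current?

For an ideal transformer I_p/I_s = N_s/N_p, so I_p = 353 × 274/1130 = 85.6 A.

I_p ≈ 85.6 A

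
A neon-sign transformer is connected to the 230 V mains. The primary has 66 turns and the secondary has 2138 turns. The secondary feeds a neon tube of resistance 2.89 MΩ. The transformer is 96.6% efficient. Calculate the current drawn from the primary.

I_p ≈ 0.0865 A

V_s = 230 × 2138/66 = 7450.6 V.
I_s = V_s/R = 7450.6/(2.89×10^6) = 0.0025781 A.
P_out = V_s I_s = 7450.6 × 0.0025781 = 19.208 W.
P_in = P_out/η = 19.208/0.966 = 19.884 W.
I_p = P_in/V_p = 19.884/230 = 0.0865 A.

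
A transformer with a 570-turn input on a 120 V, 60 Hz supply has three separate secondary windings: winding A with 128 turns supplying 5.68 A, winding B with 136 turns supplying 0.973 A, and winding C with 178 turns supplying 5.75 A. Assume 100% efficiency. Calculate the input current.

I_in ≈ 3.30 A

V_A = 120 × 128/570 = 26.947 V; V_B = 120 × 136/570 = 28.632 V; V_C = 120 × 178/570 = 37.474 V.
P_out = V_A I_A + V_B I_B + V_C I_C = 26.947×5.68 + 28.632×0.973 + 37.474×5.75 = 153.06 + 27.859 + 215.47 = 396.39 W.
Ideal ⇒ P_in = P_out, so I_in = P_out/V_in = 396.39/120 = 3.30 A.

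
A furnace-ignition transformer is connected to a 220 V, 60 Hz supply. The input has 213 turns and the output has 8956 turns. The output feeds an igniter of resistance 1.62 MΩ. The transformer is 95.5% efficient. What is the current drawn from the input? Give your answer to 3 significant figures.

I_in ≈ 0.251 A

V_out = 220 × 8956/213 = 9250.3 V.
I_out = V_out/R = 9250.3/(1.62×10^6) = 0.0057101 A.
P_out = V_out I_out = 9250.3 × 0.0057101 = 52.820 W.
P_in = P_out/η = 52.820/0.955 = 55.309 W.
I_in = P_in/V_in = 55.309/220 = 0.251 A.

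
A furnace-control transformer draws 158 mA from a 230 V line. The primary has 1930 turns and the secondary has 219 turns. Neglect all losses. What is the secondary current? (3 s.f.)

I_s/I_p = N_p/N_s, so I_s = 0.158 × 1930/219 = 1.39 A.

I_s ≈ 1.39 A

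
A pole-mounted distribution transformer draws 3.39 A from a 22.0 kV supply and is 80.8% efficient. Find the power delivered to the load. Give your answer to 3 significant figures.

P_in = V_p I_p = 22000 × 3.39 = 74580 W.
P_out = η P_in = 0.808 × 74580 = 60300 W.

P_out ≈ 60300 W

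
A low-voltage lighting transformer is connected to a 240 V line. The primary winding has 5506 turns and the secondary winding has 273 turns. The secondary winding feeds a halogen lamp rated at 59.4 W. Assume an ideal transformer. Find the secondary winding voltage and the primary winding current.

V_s = V_p × N_s/N_p = 240 × 273/5506 = 11.900 V.
I_s = P/V_s = 59.4/11.900 = 4.9917 A.
I_p = I_s × N_s/N_p = 4.9917 × 273/5506 = 0.248 A.

V_s ≈ 11.9 V, I_p ≈ 0.248 A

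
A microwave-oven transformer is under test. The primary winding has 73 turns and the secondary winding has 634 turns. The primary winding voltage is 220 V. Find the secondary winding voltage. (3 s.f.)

V_s ≈ 1910 V

V_s/V_p = N_s/N_p, so V_s = 220 × 634/73 = 1910 V.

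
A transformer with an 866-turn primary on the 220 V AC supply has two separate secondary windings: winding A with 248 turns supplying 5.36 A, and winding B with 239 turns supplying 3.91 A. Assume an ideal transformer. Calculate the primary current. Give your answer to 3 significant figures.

I_p ≈ 2.61 A

V_A = 220 × 248/866 = 63.002 V; V_B = 220 × 239/866 = 60.716 V.
P_out = V_A I_A + V_B I_B = 63.002×5.36 + 60.716×3.91 = 337.69 + 237.40 = 575.09 W.
Ideal ⇒ P_in = P_out, so I_p = P_out/V_p = 575.09/220 = 2.61 A.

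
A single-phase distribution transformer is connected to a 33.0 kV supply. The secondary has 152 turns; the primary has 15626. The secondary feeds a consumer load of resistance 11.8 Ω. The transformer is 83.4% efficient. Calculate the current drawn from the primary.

I_p ≈ 0.317 A

V_s = 33000 × 152/15626 = 321.00 V.
I_s = V_s/R = 321.00/11.8 = 27.204 A.
P_out = V_s I_s = 321.00 × 27.204 = 8732.5 W.
P_in = P_out/η = 8732.5/0.834 = 10471 W.
I_p = P_in/V_p = 10471/33000 = 0.317 A.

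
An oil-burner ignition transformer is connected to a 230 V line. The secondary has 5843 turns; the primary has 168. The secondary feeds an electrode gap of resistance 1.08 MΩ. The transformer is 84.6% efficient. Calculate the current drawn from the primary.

V_s = 230 × 5843/168 = 7999.3 V.
I_s = V_s/R = 7999.3/(1.08×10^6) = 0.0074068 A.
P_out = V_s I_s = 7999.3 × 0.0074068 = 59.250 W.
P_in = P_out/η = 59.250/0.846 = 70.035 W.
I_p = P_in/V_p = 70.035/230 = 0.304 A.

I_p ≈ 0.304 A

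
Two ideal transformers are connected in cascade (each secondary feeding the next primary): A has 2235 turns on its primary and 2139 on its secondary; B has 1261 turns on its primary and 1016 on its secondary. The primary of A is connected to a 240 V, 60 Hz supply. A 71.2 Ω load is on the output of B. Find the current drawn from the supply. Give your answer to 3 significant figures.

Secondary of A: V = 240.00 × 2139/2235 = 229.69 V.
Secondary of B: V = 229.69 × 1016/1261 = 185.06 V.
I_load = 185.06/71.2 = 2.5992 A, so P_out = 185.06 × 2.5992 = 481.02 W.
All ideal ⇒ P_in = P_out, so I_supply = 481.02/240 = 2.00 A.

I_supply ≈ 2.00 A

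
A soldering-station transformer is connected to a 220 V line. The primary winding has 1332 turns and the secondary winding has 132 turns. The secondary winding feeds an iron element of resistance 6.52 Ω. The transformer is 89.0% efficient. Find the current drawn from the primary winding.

V_s = 220 × 132/1332 = 21.802 V.
I_s = V_s/R = 21.802/6.52 = 3.3438 A.
P_out = V_s I_s = 21.802 × 3.3438 = 72.902 W.
P_in = P_out/η = 72.902/0.890 = 81.912 W.
I_p = P_in/V_p = 81.912/220 = 0.372 A.

I_p ≈ 0.372 A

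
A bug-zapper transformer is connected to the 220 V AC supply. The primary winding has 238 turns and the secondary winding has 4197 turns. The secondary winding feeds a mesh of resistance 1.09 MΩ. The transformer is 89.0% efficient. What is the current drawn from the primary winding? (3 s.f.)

V_s = 220 × 4197/238 = 3879.6 V.
I_s = V_s/R = 3879.6/(1.09×10^6) = 0.0035592 A.
P_out = V_s I_s = 3879.6 × 0.0035592 = 13.808 W.
P_in = P_out/η = 13.808/0.890 = 15.515 W.
I_p = P_in/V_p = 15.515/220 = 0.0705 A.

I_p ≈ 0.0705 A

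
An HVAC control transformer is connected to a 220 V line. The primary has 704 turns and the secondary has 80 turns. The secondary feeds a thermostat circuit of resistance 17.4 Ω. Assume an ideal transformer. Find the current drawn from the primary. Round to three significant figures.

V_s = V_p × N_s/N_p = 220 × 80/704 = 25.000 V.
I_s = V_s/R = 25.000/17.4 = 1.4368 A.
For an ideal transformer I_p N_p = I_s N_s, so I_p = 1.4368 × 80/704 = 0.163 A.

I_p ≈ 0.163 A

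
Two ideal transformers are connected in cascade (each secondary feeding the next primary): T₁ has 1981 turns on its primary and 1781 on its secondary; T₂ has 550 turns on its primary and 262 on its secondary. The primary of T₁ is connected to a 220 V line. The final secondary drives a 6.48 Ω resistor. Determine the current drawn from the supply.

After T₁: V = 220.00 × 1781/1981 = 197.79 V.
After T₂: V = 197.79 × 262/550 = 94.219 V.
I_load = 94.219/6.48 = 14.540 A, so P_out = 94.219 × 14.540 = 1370.0 W.
All ideal ⇒ P_in = P_out, so I_supply = 1370.0/220 = 6.23 A.

I_supply ≈ 6.23 A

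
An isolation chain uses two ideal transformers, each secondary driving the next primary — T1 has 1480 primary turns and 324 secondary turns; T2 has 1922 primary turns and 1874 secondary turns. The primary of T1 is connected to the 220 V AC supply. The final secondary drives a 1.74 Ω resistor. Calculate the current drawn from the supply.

I_supply ≈ 5.76 A

After T1: V = 220.00 × 324/1480 = 48.162 V.
After T2: V = 48.162 × 1874/1922 = 46.959 V.
I_load = 46.959/1.74 = 26.988 A, so P_out = 46.959 × 26.988 = 1267.3 W.
All ideal ⇒ P_in = P_out, so I_supply = 1267.3/220 = 5.76 A.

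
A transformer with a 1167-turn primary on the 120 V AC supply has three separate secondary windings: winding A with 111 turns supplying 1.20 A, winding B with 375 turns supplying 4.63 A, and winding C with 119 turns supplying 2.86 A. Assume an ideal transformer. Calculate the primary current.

V_A = 120 × 111/1167 = 11.414 V; V_B = 120 × 375/1167 = 38.560 V; V_C = 120 × 119/1167 = 12.237 V.
P_out = V_A I_A + V_B I_B + V_C I_C = 11.414×1.20 + 38.560×4.63 + 12.237×2.86 = 13.697 + 178.53 + 34.996 = 227.23 W.
Ideal ⇒ P_in = P_out, so I_p = P_out/V_p = 227.23/120 = 1.89 A.

I_p ≈ 1.89 A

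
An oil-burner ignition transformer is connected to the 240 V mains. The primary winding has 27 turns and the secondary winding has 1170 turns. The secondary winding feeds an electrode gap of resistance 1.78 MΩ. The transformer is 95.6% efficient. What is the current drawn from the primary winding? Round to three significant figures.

I_p ≈ 0.265 A

V_s = 240 × 1170/27 = 10400 V.
I_s = V_s/R = 10400/(1.78×10^6) = 0.0058427 A.
P_out = V_s I_s = 10400 × 0.0058427 = 60.764 W.
P_in = P_out/η = 60.764/0.956 = 63.561 W.
I_p = P_in/V_p = 63.561/240 = 0.265 A.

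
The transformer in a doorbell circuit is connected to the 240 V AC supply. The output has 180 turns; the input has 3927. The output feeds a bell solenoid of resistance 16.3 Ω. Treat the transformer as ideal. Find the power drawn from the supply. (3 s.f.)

V_out = V_in × N_out/N_in = 240 × 180/3927 = 11.001 V.
I_out = V_out/R = 11.001/16.3 = 0.67489 A.
I_in = I_out × N_out/N_in = 0.67489 × 180/3927 = 0.030935 A.
P = V_in I_in = 240 × 0.030935 = 7.42 W.

P ≈ 7.42 W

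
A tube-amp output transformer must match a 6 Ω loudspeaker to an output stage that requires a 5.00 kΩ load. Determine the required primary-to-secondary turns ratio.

Z_p/Z_s = (N_p/N_s)², so N_p/N_s = √(5000/6) = √833 = 28.9.

N_p/N_s ≈ 28.9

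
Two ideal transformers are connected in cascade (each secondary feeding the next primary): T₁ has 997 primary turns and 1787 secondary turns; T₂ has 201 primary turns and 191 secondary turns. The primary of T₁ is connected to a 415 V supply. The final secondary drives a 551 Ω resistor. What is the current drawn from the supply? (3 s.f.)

Secondary of T₁: V = 415.00 × 1787/997 = 743.84 V.
Secondary of T₂: V = 743.84 × 191/201 = 706.83 V.
I_load = 706.83/551 = 1.2828 A, so P_out = 706.83 × 1.2828 = 906.73 W.
All ideal ⇒ P_in = P_out, so I_supply = 906.73/415 = 2.18 A.

I_supply ≈ 2.18 A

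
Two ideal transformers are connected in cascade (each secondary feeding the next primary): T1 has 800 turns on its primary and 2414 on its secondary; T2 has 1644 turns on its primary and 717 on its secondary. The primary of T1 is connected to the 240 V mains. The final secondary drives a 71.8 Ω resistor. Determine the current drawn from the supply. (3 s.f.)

I_supply ≈ 5.79 A

After T1: V = 240.00 × 2414/800 = 724.20 V.
After T2: V = 724.20 × 717/1644 = 315.85 V.
I_load = 315.85/71.8 = 4.3990 A, so P_out = 315.85 × 4.3990 = 1389.4 W.
All ideal ⇒ P_in = P_out, so I_supply = 1389.4/240 = 5.79 A.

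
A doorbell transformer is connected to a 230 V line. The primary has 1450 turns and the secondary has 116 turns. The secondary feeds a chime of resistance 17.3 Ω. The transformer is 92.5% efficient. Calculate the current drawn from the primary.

I_p ≈ 0.0920 A

V_s = 230 × 116/1450 = 18.400 V.
I_s = V_s/R = 18.400/17.3 = 1.0636 A.
P_out = V_s I_s = 18.400 × 1.0636 = 19.570 W.
P_in = P_out/η = 19.570/0.925 = 21.157 W.
I_p = P_in/V_p = 21.157/230 = 0.0920 A.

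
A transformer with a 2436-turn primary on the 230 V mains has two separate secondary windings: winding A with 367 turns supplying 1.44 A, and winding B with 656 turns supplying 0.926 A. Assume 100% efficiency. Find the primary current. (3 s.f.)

I_p ≈ 0.466 A

V_A = 230 × 367/2436 = 34.651 V; V_B = 230 × 656/2436 = 61.938 V.
P_out = V_A I_A + V_B I_B = 34.651×1.44 + 61.938×0.926 = 49.898 + 57.354 = 107.25 W.
Ideal ⇒ P_in = P_out, so I_p = P_out/V_p = 107.25/230 = 0.466 A.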